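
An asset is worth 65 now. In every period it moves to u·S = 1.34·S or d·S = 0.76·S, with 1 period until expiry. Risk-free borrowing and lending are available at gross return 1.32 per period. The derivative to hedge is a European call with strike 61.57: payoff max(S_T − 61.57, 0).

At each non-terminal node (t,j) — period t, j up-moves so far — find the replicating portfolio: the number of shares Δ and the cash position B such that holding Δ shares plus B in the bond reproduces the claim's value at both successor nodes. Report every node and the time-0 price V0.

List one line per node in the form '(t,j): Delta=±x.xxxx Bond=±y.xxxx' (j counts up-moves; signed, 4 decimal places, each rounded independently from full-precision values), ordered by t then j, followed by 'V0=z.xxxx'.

(0,0): Delta=0.6772 Bond=-25.3433
V0=18.6740

Under the risk-neutral measure, an up-move has probability p* = (R−d)/(u−d) = 0.9655 and values discount at R = 1.32.
Payoff layer (t=1): V(1,0)=0.0000, V(1,1)=25.5300
(0,0): S=65.0000. Δ = (V_up−V_dn)/(S_up−S_dn) = (25.5300−0.0000)/(87.1000−49.4000) = 0.6772. V = [p*·25.5300 + (1−p*)·0.0000]/1.32 = 18.6740. B = V − Δ·S = -25.3433.
Each (Δ,B) replicates both successor values, so the strategy is self-financing and V0 is arbitrage-free.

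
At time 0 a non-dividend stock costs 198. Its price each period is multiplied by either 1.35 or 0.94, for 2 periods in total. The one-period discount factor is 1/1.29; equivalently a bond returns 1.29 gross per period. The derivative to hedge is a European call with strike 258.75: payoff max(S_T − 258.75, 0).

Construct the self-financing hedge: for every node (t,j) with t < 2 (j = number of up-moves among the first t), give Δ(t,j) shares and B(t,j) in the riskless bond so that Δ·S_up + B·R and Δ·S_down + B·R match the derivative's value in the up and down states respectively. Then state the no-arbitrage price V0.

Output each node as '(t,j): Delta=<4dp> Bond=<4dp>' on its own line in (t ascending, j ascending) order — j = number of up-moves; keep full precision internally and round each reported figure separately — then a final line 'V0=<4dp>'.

The replicating-portfolio and risk-neutral prices coincide; use p* = (1.29−0.94)/(1.35−0.94) = 0.8537 for the latter.
Terminal values V(2,·): V(2,0)=0.0000, V(2,1)=0.0000, V(2,2)=102.1050
(1,0): S=186.1200. Δ = (V_up−V_dn)/(S_up−S_dn) = (0.0000−0.0000)/(251.2620−174.9528) = 0.0000. V = [p*·0.0000 + (1−p*)·0.0000]/1.29 = 0.0000. B = V − Δ·S = 0.0000.
(1,1): S=267.3000. Δ = (V_up−V_dn)/(S_up−S_dn) = (102.1050−0.0000)/(360.8550−251.2620) = 0.9317. V = [p*·102.1050 + (1−p*)·0.0000]/1.29 = 67.5681. B = V − Δ·S = -181.4685.
(0,0): S=198.0000. Δ = (V_up−V_dn)/(S_up−S_dn) = (67.5681−0.0000)/(267.3000−186.1200) = 0.8323. V = [p*·67.5681 + (1−p*)·0.0000]/1.29 = 44.7132. B = V − Δ·S = -120.0869.
Each (Δ,B) replicates both successor values, so the strategy is self-financing and V0 is arbitrage-free.

(0,0): Delta=0.8323 Bond=-120.0869
(1,0): Delta=0.0000 Bond=0.0000
(1,1): Delta=0.9317 Bond=-181.4685
V0=44.7132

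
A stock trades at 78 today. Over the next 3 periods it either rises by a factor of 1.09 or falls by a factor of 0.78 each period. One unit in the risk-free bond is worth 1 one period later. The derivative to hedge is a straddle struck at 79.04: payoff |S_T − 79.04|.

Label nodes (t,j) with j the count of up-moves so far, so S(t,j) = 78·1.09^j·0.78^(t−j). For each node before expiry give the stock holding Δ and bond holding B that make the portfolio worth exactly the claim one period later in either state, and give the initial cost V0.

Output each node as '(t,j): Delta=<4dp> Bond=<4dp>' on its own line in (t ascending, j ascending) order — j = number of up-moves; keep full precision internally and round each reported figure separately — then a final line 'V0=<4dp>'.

Under the risk-neutral measure, an up-move has probability p* = (R−d)/(u−d) = 0.7097 and values discount at R = 1.
Payoff layer (t=3): V(3,0)=42.0249, V(3,1)=27.3138, V(3,2)=6.7560, V(3,3)=21.9723
  t=2,j=0: stock 47.4552 → up 51.7262 (V=27.3138), down 37.0151 (V=42.0249). Price 31.5848; hedge Δ=-1.0000, bond B=79.0400.
  t=2,j=1: stock 66.3156 → up 72.2840 (V=6.7560), down 51.7262 (V=27.3138). Price 12.7244; hedge Δ=-1.0000, bond B=79.0400.
  t=2,j=2: stock 92.6718 → up 101.0123 (V=21.9723), down 72.2840 (V=6.7560). Price 17.5546; hedge Δ=0.5297, bond B=-31.5301.
  t=1,j=0: stock 60.8400 → up 66.3156 (V=12.7244), down 47.4552 (V=31.5848). Price 18.2000; hedge Δ=-1.0000, bond B=79.0400.
  t=1,j=1: stock 85.0200 → up 92.6718 (V=17.5546), down 66.3156 (V=12.7244). Price 16.1523; hedge Δ=0.1833, bond B=0.5709.
  t=0,j=0: stock 78.0000 → up 85.0200 (V=16.1523), down 60.8400 (V=18.2000). Price 16.7468; hedge Δ=-0.0847, bond B=23.3523.
Root portfolio cost Δ·78+B reproduces V0=16.7468.

(0,0): Delta=-0.0847 Bond=23.3523
(1,0): Delta=-1.0000 Bond=79.0400
(1,1): Delta=0.1833 Bond=0.5709
(2,0): Delta=-1.0000 Bond=79.0400
(2,1): Delta=-1.0000 Bond=79.0400
(2,2): Delta=0.5297 Bond=-31.5301
V0=16.7468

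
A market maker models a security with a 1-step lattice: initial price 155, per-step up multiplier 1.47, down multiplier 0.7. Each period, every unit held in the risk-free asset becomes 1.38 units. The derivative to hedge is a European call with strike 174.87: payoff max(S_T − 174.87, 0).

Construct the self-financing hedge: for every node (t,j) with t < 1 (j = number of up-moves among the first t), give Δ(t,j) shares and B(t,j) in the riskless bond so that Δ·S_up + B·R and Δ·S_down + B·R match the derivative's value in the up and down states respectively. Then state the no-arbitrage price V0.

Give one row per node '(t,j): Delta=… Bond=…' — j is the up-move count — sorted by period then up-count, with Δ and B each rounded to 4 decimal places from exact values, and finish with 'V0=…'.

(0,0): Delta=0.4439 Bond=-34.9012
V0=33.9040

Risk-neutral probability p* = (R−d)/(u−d) = (1.38−0.7)/(1.47−0.7) = 0.8831.
Terminal payoffs: V(1,0)=0.0000, V(1,1)=52.9800
  t=0,j=0: stock 155.0000 → up 227.8500 (V=52.9800), down 108.5000 (V=0.0000). Price 33.9040; hedge Δ=0.4439, bond B=-34.9012.
Self-financing check: at every node Δ·S+B equals the discounted successor values.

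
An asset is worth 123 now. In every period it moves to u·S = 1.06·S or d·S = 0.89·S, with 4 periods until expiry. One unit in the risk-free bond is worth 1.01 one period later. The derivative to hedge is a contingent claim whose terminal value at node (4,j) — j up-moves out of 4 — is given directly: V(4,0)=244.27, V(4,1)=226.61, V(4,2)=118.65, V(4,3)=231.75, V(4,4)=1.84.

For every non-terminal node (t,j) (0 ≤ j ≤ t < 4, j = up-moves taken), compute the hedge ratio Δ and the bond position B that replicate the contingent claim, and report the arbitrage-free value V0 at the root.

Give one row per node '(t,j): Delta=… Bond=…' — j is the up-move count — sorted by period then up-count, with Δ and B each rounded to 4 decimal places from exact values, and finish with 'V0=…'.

No-arbitrage ⇒ martingale measure with p* = (R−d)/(u−d) = 0.7059.
Terminal values V(4,·): V(4,0)=244.2700, V(4,1)=226.6100, V(4,2)=118.6500, V(4,3)=231.7500, V(4,4)=1.8400
Node (3,0) S=86.7112: V=(p*·226.6100+(1−p*)·244.2700)/1.01=229.5090; Δ=(226.6100−244.2700)/(91.9139−77.1730)=-1.1980; B=V−Δ·S=333.3914
Node (3,1) S=103.2740: V=(p*·118.6500+(1−p*)·226.6100)/1.01=148.9138; Δ=(118.6500−226.6100)/(109.4704−91.9139)=-6.1493; B=V−Δ·S=783.9726
Node (3,2) S=123.0005: V=(p*·231.7500+(1−p*)·118.6500)/1.01=196.5201; Δ=(231.7500−118.6500)/(130.3805−109.4704)=5.4089; B=V−Δ·S=-468.7740
Node (3,3) S=146.4950: V=(p*·1.8400+(1−p*)·231.7500)/1.01=68.7729; Δ=(1.8400−231.7500)/(155.2847−130.3805)=-9.2318; B=V−Δ·S=1421.1846
Node (2,0) S=97.4283: V=(p*·148.9138+(1−p*)·229.5090)/1.01=170.9092; Δ=(148.9138−229.5090)/(103.2740−86.7112)=-4.8660; B=V−Δ·S=644.9987
Node (2,1) S=116.0382: V=(p*·196.5201+(1−p*)·148.9138)/1.01=180.7111; Δ=(196.5201−148.9138)/(123.0005−103.2740)=2.4133; B=V−Δ·S=-99.3259
Node (2,2) S=138.2028: V=(p*·68.7729+(1−p*)·196.5201)/1.01=105.2926; Δ=(68.7729−196.5201)/(146.4950−123.0005)=-5.4373; B=V−Δ·S=856.7470
Node (1,0) S=109.4700: V=(p*·180.7111+(1−p*)·170.9092)/1.01=176.0675; Δ=(180.7111−170.9092)/(116.0382−97.4283)=0.5267; B=V−Δ·S=118.4090
Node (1,1) S=130.3800: V=(p*·105.2926+(1−p*)·180.7111)/1.01=126.2124; Δ=(105.2926−180.7111)/(138.2028−116.0382)=-3.4027; B=V−Δ·S=569.8506
Node (0,0) S=123.0000: V=(p*·126.2124+(1−p*)·176.0675)/1.01=139.4809; Δ=(126.2124−176.0675)/(130.3800−109.4700)=-2.3843; B=V−Δ·S=432.7462
The time-0 hedge costs 139.4809, which is the no-arbitrage price.

(0,0): Delta=-2.3843 Bond=432.7462
(1,0): Delta=0.5267 Bond=118.4090
(1,1): Delta=-3.4027 Bond=569.8506
(2,0): Delta=-4.8660 Bond=644.9987
(2,1): Delta=2.4133 Bond=-99.3259
(2,2): Delta=-5.4373 Bond=856.7470
(3,0): Delta=-1.1980 Bond=333.3914
(3,1): Delta=-6.1493 Bond=783.9726
(3,2): Delta=5.4089 Bond=-468.7740
(3,3): Delta=-9.2318 Bond=1421.1846
V0=139.4809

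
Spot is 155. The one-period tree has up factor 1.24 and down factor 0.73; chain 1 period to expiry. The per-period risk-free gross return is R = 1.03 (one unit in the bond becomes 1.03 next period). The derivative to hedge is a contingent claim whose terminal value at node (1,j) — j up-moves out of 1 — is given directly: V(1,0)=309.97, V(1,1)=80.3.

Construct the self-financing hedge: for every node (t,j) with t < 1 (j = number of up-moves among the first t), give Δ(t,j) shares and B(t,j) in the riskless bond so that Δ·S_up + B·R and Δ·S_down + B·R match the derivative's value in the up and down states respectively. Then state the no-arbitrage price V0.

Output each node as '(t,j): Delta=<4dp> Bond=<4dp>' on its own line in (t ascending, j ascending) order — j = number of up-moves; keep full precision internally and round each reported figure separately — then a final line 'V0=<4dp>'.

(0,0): Delta=-2.9054 Bond=620.1100
V0=169.7767

Since d<R<u, set p* = (R−d)/(u−d) = 0.5882; price each node as the discounted p*-expectation of its children.
Terminal payoffs: V(1,0)=309.9700, V(1,1)=80.3000
Node (0,0) S=155.0000: V=(p*·80.3000+(1−p*)·309.9700)/1.03=169.7767; Δ=(80.3000−309.9700)/(192.2000−113.1500)=-2.9054; B=V−Δ·S=620.1100
Self-financing check: at every node Δ·S+B equals the discounted successor values.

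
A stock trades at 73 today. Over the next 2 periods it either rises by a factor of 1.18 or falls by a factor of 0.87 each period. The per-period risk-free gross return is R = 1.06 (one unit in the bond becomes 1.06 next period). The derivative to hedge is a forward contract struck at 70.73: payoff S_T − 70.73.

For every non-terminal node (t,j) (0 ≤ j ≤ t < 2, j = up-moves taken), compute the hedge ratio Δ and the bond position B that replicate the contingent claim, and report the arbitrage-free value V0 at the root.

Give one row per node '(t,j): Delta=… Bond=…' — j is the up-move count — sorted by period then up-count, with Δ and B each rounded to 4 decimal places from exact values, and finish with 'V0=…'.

(0,0): Delta=1.0000 Bond=-62.9494
(1,0): Delta=1.0000 Bond=-66.7264
(1,1): Delta=1.0000 Bond=-66.7264
V0=10.0506

Since d<R<u, set p* = (R−d)/(u−d) = 0.6129; price each node as the discounted p*-expectation of its children.
At expiry t=2: V(2,0)=-15.4763, V(2,1)=4.2118, V(2,2)=30.9152
  t=1,j=0: stock 63.5100 → up 74.9418 (V=4.2118), down 55.2537 (V=-15.4763). Price -3.2164; hedge Δ=1.0000, bond B=-66.7264.
  t=1,j=1: stock 86.1400 → up 101.6452 (V=30.9152), down 74.9418 (V=4.2118). Price 19.4136; hedge Δ=1.0000, bond B=-66.7264.
  t=0,j=0: stock 73.0000 → up 86.1400 (V=19.4136), down 63.5100 (V=-3.2164). Price 10.0506; hedge Δ=1.0000, bond B=-62.9494.
The time-0 hedge costs 10.0506, which is the no-arbitrage price.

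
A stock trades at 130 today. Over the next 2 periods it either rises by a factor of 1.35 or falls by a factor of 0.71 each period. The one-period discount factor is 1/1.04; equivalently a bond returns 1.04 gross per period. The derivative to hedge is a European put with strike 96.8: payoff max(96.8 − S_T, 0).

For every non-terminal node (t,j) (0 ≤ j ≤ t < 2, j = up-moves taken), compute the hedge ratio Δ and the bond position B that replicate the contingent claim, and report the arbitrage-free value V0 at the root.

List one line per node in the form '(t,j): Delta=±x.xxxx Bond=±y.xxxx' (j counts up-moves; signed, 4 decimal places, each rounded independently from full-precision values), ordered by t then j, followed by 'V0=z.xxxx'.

(0,0): Delta=-0.1750 Bond=29.5362
(1,0): Delta=-0.5293 Bond=63.4171
(1,1): Delta=0.0000 Bond=0.0000
V0=6.7824

The replicating-portfolio and risk-neutral prices coincide; use p* = (1.04−0.71)/(1.35−0.71) = 0.5156 for the latter.
At expiry t=2: V(2,0)=31.2670, V(2,1)=0.0000, V(2,2)=0.0000
Node (1,0) S=92.3000: V=(p*·0.0000+(1−p*)·31.2670)/1.04=14.5625; Δ=(0.0000−31.2670)/(124.6050−65.5330)=-0.5293; B=V−Δ·S=63.4171
Node (1,1) S=175.5000: V=(p*·0.0000+(1−p*)·0.0000)/1.04=0.0000; Δ=(0.0000−0.0000)/(236.9250−124.6050)=0.0000; B=V−Δ·S=0.0000
Node (0,0) S=130.0000: V=(p*·0.0000+(1−p*)·14.5625)/1.04=6.7824; Δ=(0.0000−14.5625)/(175.5000−92.3000)=-0.1750; B=V−Δ·S=29.5362
Each (Δ,B) replicates both successor values, so the strategy is self-financing and V0 is arbitrage-free.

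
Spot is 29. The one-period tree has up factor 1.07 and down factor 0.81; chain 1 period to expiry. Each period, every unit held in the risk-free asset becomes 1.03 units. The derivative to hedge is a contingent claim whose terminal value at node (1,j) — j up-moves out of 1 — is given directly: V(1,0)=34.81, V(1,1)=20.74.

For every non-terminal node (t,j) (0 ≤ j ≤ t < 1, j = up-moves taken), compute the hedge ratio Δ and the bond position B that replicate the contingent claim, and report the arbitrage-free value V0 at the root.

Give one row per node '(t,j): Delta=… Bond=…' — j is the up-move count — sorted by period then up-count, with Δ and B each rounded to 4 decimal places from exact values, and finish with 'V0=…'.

(0,0): Delta=-1.8660 Bond=76.3529
V0=22.2375

Under the risk-neutral measure, an up-move has probability p* = (R−d)/(u−d) = 0.8462 and values discount at R = 1.03.
Terminal payoffs: V(1,0)=34.8100, V(1,1)=20.7400
  t=0,j=0: stock 29.0000 → up 31.0300 (V=20.7400), down 23.4900 (V=34.8100). Price 22.2375; hedge Δ=-1.8660, bond B=76.3529.
Each (Δ,B) replicates both successor values, so the strategy is self-financing and V0 is arbitrage-free.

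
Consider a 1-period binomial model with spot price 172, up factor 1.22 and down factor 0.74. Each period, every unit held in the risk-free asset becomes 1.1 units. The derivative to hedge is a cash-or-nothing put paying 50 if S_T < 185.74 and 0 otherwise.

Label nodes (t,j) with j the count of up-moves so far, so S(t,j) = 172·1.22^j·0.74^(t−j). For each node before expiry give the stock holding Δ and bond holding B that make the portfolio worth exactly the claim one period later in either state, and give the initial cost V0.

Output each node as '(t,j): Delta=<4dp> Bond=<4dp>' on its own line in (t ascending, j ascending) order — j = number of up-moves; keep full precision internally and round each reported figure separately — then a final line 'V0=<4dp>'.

The replicating-portfolio and risk-neutral prices coincide; use p* = (1.1−0.74)/(1.22−0.74) = 0.7500 for the latter.
Terminal values V(1,·): V(1,0)=50.0000, V(1,1)=0.0000
  t=0,j=0: stock 172.0000 → up 209.8400 (V=0.0000), down 127.2800 (V=50.0000). Price 11.3636; hedge Δ=-0.6056, bond B=115.5303.
The time-0 hedge costs 11.3636, which is the no-arbitrage price.

(0,0): Delta=-0.6056 Bond=115.5303
V0=11.3636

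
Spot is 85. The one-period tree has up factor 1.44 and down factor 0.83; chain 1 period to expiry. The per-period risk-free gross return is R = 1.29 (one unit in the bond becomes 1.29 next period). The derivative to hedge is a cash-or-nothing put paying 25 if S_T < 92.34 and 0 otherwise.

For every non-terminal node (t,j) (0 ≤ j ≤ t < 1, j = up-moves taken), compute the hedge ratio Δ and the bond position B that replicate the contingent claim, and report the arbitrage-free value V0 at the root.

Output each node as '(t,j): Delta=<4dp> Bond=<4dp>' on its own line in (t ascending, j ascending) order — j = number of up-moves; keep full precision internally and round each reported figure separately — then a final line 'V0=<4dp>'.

The replicating-portfolio and risk-neutral prices coincide; use p* = (1.29−0.83)/(1.44−0.83) = 0.7541 for the latter.
Terminal payoffs: V(1,0)=25.0000, V(1,1)=0.0000
(0,0): S=85.0000. Δ = (V_up−V_dn)/(S_up−S_dn) = (0.0000−25.0000)/(122.4000−70.5500) = -0.4822. V = [p*·0.0000 + (1−p*)·25.0000]/1.29 = 4.7655. B = V − Δ·S = 45.7491.
Check: Δ(0,0)·S0 + B(0,0) = 4.7655 = V0.

(0,0): Delta=-0.4822 Bond=45.7491
V0=4.7655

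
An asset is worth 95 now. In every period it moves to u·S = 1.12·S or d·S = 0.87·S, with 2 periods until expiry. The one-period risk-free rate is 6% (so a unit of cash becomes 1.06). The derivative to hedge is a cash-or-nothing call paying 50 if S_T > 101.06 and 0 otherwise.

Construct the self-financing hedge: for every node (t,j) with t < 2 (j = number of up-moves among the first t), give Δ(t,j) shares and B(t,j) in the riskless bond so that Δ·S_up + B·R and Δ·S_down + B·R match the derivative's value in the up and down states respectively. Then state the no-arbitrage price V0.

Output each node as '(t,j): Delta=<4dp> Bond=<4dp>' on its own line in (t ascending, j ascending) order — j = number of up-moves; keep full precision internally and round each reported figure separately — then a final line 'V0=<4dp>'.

Since d<R<u, set p* = (R−d)/(u−d) = 0.7600; price each node as the discounted p*-expectation of its children.
Payoff layer (t=2): V(2,0)=0.0000, V(2,1)=0.0000, V(2,2)=50.0000
(1,0): S=82.6500. Δ = (V_up−V_dn)/(S_up−S_dn) = (0.0000−0.0000)/(92.5680−71.9055) = 0.0000. V = [p*·0.0000 + (1−p*)·0.0000]/1.06 = 0.0000. B = V − Δ·S = 0.0000.
(1,1): S=106.4000. Δ = (V_up−V_dn)/(S_up−S_dn) = (50.0000−0.0000)/(119.1680−92.5680) = 1.8797. V = [p*·50.0000 + (1−p*)·0.0000]/1.06 = 35.8491. B = V − Δ·S = -164.1509.
(0,0): S=95.0000. Δ = (V_up−V_dn)/(S_up−S_dn) = (35.8491−0.0000)/(106.4000−82.6500) = 1.5094. V = [p*·35.8491 + (1−p*)·0.0000]/1.06 = 25.7031. B = V − Δ·S = -117.6931.
The time-0 hedge costs 25.7031, which is the no-arbitrage price.

(0,0): Delta=1.5094 Bond=-117.6931
(1,0): Delta=0.0000 Bond=0.0000
(1,1): Delta=1.8797 Bond=-164.1509
V0=25.7031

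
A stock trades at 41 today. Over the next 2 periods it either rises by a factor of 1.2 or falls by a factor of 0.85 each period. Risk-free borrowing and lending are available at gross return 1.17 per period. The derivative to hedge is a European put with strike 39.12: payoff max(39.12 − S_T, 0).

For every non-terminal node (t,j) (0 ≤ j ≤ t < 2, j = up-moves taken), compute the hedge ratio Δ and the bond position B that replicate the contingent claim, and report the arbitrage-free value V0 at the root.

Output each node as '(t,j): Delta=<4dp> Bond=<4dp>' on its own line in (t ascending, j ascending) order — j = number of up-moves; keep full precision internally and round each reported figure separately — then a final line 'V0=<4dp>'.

(0,0): Delta=-0.0485 Bond=2.0389
(1,0): Delta=-0.7786 Bond=27.8315
(1,1): Delta=0.0000 Bond=0.0000
V0=0.0510

Since d<R<u, set p* = (R−d)/(u−d) = 0.9143; price each node as the discounted p*-expectation of its children.
Payoff layer (t=2): V(2,0)=9.4975, V(2,1)=0.0000, V(2,2)=0.0000
(1,0): S=34.8500. Δ = (V_up−V_dn)/(S_up−S_dn) = (0.0000−9.4975)/(41.8200−29.6225) = -0.7786. V = [p*·0.0000 + (1−p*)·9.4975]/1.17 = 0.6958. B = V − Δ·S = 27.8315.
(1,1): S=49.2000. Δ = (V_up−V_dn)/(S_up−S_dn) = (0.0000−0.0000)/(59.0400−41.8200) = 0.0000. V = [p*·0.0000 + (1−p*)·0.0000]/1.17 = 0.0000. B = V − Δ·S = 0.0000.
(0,0): S=41.0000. Δ = (V_up−V_dn)/(S_up−S_dn) = (0.0000−0.6958)/(49.2000−34.8500) = -0.0485. V = [p*·0.0000 + (1−p*)·0.6958]/1.17 = 0.0510. B = V − Δ·S = 2.0389.
Check: Δ(0,0)·S0 + B(0,0) = 0.0510 = V0.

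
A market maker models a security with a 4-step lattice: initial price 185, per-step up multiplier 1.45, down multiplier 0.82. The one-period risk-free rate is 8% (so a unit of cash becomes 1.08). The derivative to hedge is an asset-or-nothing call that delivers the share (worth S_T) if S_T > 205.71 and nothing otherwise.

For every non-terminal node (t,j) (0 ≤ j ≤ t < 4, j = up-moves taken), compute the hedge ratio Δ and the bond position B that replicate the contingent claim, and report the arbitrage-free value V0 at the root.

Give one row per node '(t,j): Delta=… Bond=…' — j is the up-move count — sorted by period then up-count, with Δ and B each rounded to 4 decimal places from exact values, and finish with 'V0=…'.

(0,0): Delta=1.3415 Bond=-106.8538
(1,0): Delta=1.4443 Bond=-130.9970
(1,1): Delta=1.2588 Bond=-93.2094
(2,0): Delta=1.2753 Bond=-120.4465
(2,1): Delta=1.5804 Bond=-171.4046
(2,2): Delta=1.0000 Bond=0.0000
(3,0): Delta=0.0000 Bond=0.0000
(3,1): Delta=2.3016 Bond=-315.1991
(3,2): Delta=1.0000 Bond=0.0000
(3,3): Delta=1.0000 Bond=0.0000
V0=141.3308

No-arbitrage ⇒ martingale measure with p* = (R−d)/(u−d) = 0.4127.
Payoff layer (t=4): V(4,0)=0.0000, V(4,1)=0.0000, V(4,2)=261.5384, V(4,3)=462.4764, V(4,4)=817.7937
(3,0): S=102.0031. Δ = (V_up−V_dn)/(S_up−S_dn) = (0.0000−0.0000)/(147.9045−83.6425) = 0.0000. V = [p*·0.0000 + (1−p*)·0.0000]/1.08 = 0.0000. B = V − Δ·S = 0.0000.
(3,1): S=180.3713. Δ = (V_up−V_dn)/(S_up−S_dn) = (261.5384−0.0000)/(261.5384−147.9045) = 2.3016. V = [p*·261.5384 + (1−p*)·0.0000]/1.08 = 99.9412. B = V − Δ·S = -315.1991.
(3,2): S=318.9493. Δ = (V_up−V_dn)/(S_up−S_dn) = (462.4764−261.5384)/(462.4764−261.5384) = 1.0000. V = [p*·462.4764 + (1−p*)·261.5384]/1.08 = 318.9493. B = V − Δ·S = 0.0000.
(3,3): S=563.9956. Δ = (V_up−V_dn)/(S_up−S_dn) = (817.7937−462.4764)/(817.7937−462.4764) = 1.0000. V = [p*·817.7937 + (1−p*)·462.4764]/1.08 = 563.9956. B = V − Δ·S = 0.0000.
(2,0): S=124.3940. Δ = (V_up−V_dn)/(S_up−S_dn) = (99.9412−0.0000)/(180.3713−102.0031) = 1.2753. V = [p*·99.9412 + (1−p*)·0.0000]/1.08 = 38.1903. B = V − Δ·S = -120.4465.
(2,1): S=219.9650. Δ = (V_up−V_dn)/(S_up−S_dn) = (318.9493−99.9412)/(318.9492−180.3713) = 1.5804. V = [p*·318.9493 + (1−p*)·99.9412]/1.08 = 176.2273. B = V − Δ·S = -171.4046.
(2,2): S=388.9625. Δ = (V_up−V_dn)/(S_up−S_dn) = (563.9956−318.9493)/(563.9956−318.9493) = 1.0000. V = [p*·563.9956 + (1−p*)·318.9493]/1.08 = 388.9625. B = V − Δ·S = 0.0000.
(1,0): S=151.7000. Δ = (V_up−V_dn)/(S_up−S_dn) = (176.2273−38.1903)/(219.9650−124.3940) = 1.4443. V = [p*·176.2273 + (1−p*)·38.1903]/1.08 = 88.1092. B = V − Δ·S = -130.9970.
(1,1): S=268.2500. Δ = (V_up−V_dn)/(S_up−S_dn) = (388.9625−176.2273)/(388.9625−219.9650) = 1.2588. V = [p*·388.9625 + (1−p*)·176.2273]/1.08 = 244.4655. B = V − Δ·S = -93.2094.
(0,0): S=185.0000. Δ = (V_up−V_dn)/(S_up−S_dn) = (244.4655−88.1092)/(268.2500−151.7000) = 1.3415. V = [p*·244.4655 + (1−p*)·88.1092]/1.08 = 141.3308. B = V − Δ·S = -106.8538.
The time-0 hedge costs 141.3308, which is the no-arbitrage price.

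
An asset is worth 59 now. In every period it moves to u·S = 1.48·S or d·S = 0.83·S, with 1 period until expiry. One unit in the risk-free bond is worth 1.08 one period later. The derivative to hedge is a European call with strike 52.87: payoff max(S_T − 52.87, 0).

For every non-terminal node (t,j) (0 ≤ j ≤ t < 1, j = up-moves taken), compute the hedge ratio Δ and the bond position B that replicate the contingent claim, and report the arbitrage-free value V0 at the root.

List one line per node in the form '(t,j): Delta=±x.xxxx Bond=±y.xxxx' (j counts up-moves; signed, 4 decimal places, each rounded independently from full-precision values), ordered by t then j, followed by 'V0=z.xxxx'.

(0,0): Delta=0.8983 Bond=-40.7315
V0=12.2685

Since d<R<u, set p* = (R−d)/(u−d) = 0.3846; price each node as the discounted p*-expectation of its children.
Terminal values V(1,·): V(1,0)=0.0000, V(1,1)=34.4500
(0,0): S=59.0000. Δ = (V_up−V_dn)/(S_up−S_dn) = (34.4500−0.0000)/(87.3200−48.9700) = 0.8983. V = [p*·34.4500 + (1−p*)·0.0000]/1.08 = 12.2685. B = V − Δ·S = -40.7315.
Self-financing check: at every node Δ·S+B equals the discounted successor values.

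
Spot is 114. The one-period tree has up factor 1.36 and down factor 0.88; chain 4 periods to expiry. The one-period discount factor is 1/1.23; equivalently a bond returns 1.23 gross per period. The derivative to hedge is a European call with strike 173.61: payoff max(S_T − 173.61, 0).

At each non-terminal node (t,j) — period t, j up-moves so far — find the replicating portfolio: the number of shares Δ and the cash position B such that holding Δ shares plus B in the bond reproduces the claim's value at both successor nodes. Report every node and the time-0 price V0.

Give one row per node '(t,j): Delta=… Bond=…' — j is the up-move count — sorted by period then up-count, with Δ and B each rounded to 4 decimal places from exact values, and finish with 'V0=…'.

(0,0): Delta=0.8581 Bond=-56.6515
(1,0): Delta=0.5747 Bond=-41.2456
(1,1): Delta=0.9262 Bond=-80.2432
(2,0): Delta=0.0000 Bond=0.0000
(2,1): Delta=0.7128 Bond=-69.5755
(2,2): Delta=0.9775 Bond=-109.5165
(3,0): Delta=0.0000 Bond=0.0000
(3,1): Delta=0.0000 Bond=0.0000
(3,2): Delta=0.8841 Bond=-117.3640
(3,3): Delta=1.0000 Bond=-141.1463
V0=41.1734

The replicating-portfolio and risk-neutral prices coincide; use p* = (1.23−0.88)/(1.36−0.88) = 0.7292 for the latter.
Payoff layer (t=4): V(4,0)=0.0000, V(4,1)=0.0000, V(4,2)=0.0000, V(4,3)=78.7405, V(4,4)=216.3863
Node (3,0) S=77.6878: V=(p*·0.0000+(1−p*)·0.0000)/1.23=0.0000; Δ=(0.0000−0.0000)/(105.6554−68.3653)=0.0000; B=V−Δ·S=0.0000
Node (3,1) S=120.0630: V=(p*·0.0000+(1−p*)·0.0000)/1.23=0.0000; Δ=(0.0000−0.0000)/(163.2856−105.6554)=0.0000; B=V−Δ·S=0.0000
Node (3,2) S=185.5519: V=(p*·78.7405+(1−p*)·0.0000)/1.23=46.6788; Δ=(78.7405−0.0000)/(252.3505−163.2856)=0.8841; B=V−Δ·S=-117.3640
Node (3,3) S=286.7620: V=(p*·216.3863+(1−p*)·78.7405)/1.23=145.6156; Δ=(216.3863−78.7405)/(389.9963−252.3505)=1.0000; B=V−Δ·S=-141.1463
Node (2,0) S=88.2816: V=(p*·0.0000+(1−p*)·0.0000)/1.23=0.0000; Δ=(0.0000−0.0000)/(120.0630−77.6878)=0.0000; B=V−Δ·S=0.0000
Node (2,1) S=136.4352: V=(p*·46.6788+(1−p*)·0.0000)/1.23=27.6721; Δ=(46.6788−0.0000)/(185.5519−120.0630)=0.7128; B=V−Δ·S=-69.5755
Node (2,2) S=210.8544: V=(p*·145.6156+(1−p*)·46.6788)/1.23=96.6018; Δ=(145.6156−46.6788)/(286.7620−185.5519)=0.9775; B=V−Δ·S=-109.5165
Node (1,0) S=100.3200: V=(p*·27.6721+(1−p*)·0.0000)/1.23=16.4045; Δ=(27.6721−0.0000)/(136.4352−88.2816)=0.5747; B=V−Δ·S=-41.2456
Node (1,1) S=155.0400: V=(p*·96.6018+(1−p*)·27.6721)/1.23=63.3605; Δ=(96.6018−27.6721)/(210.8544−136.4352)=0.9262; B=V−Δ·S=-80.2432
Node (0,0) S=114.0000: V=(p*·63.3605+(1−p*)·16.4045)/1.23=41.1734; Δ=(63.3605−16.4045)/(155.0400−100.3200)=0.8581; B=V−Δ·S=-56.6515
Self-financing check: at every node Δ·S+B equals the discounted successor values.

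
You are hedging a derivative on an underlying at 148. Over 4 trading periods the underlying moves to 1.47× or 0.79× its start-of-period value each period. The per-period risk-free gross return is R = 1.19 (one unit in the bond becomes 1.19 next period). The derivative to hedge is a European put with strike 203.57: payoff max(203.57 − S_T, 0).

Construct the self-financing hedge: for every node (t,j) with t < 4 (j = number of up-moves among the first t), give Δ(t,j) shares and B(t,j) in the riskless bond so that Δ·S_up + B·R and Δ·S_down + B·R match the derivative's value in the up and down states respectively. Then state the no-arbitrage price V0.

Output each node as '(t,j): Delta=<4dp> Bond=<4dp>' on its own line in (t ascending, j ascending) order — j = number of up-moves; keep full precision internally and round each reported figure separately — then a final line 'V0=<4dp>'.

No-arbitrage ⇒ martingale measure with p* = (R−d)/(u−d) = 0.5882.
Payoff layer (t=4): V(4,0)=145.9239, V(4,1)=96.3044, V(4,2)=3.9746, V(4,3)=0.0000, V(4,4)=0.0000
Node (3,0) S=72.9698: V=(p*·96.3044+(1−p*)·145.9239)/1.19=98.0975; Δ=(96.3044−145.9239)/(107.2656−57.6461)=-1.0000; B=V−Δ·S=171.0672
Node (3,1) S=135.7792: V=(p*·3.9746+(1−p*)·96.3044)/1.19=35.2880; Δ=(3.9746−96.3044)/(199.5954−107.2656)=-1.0000; B=V−Δ·S=171.0672
Node (3,2) S=252.6524: V=(p*·0.0000+(1−p*)·3.9746)/1.19=1.3753; Δ=(0.0000−3.9746)/(371.3991−199.5954)=-0.0231; B=V−Δ·S=7.2203
Node (3,3) S=470.1254: V=(p*·0.0000+(1−p*)·0.0000)/1.19=0.0000; Δ=(0.0000−0.0000)/(691.0843−371.3991)=0.0000; B=V−Δ·S=0.0000
Node (2,0) S=92.3668: V=(p*·35.2880+(1−p*)·98.0975)/1.19=51.3872; Δ=(35.2880−98.0975)/(135.7792−72.9698)=-1.0000; B=V−Δ·S=143.7540
Node (2,1) S=171.8724: V=(p*·1.3753+(1−p*)·35.2880)/1.19=12.8902; Δ=(1.3753−35.2880)/(252.6524−135.7792)=-0.2902; B=V−Δ·S=62.7619
Node (2,2) S=319.8132: V=(p*·0.0000+(1−p*)·1.3753)/1.19=0.4759; Δ=(0.0000−1.3753)/(470.1254−252.6524)=-0.0063; B=V−Δ·S=2.4984
Node (1,0) S=116.9200: V=(p*·12.8902+(1−p*)·51.3872)/1.19=24.1529; Δ=(12.8902−51.3872)/(171.8724−92.3668)=-0.4842; B=V−Δ·S=80.7660
Node (1,1) S=217.5600: V=(p*·0.4759+(1−p*)·12.8902)/1.19=4.6955; Δ=(0.4759−12.8902)/(319.8132−171.8724)=-0.0839; B=V−Δ·S=22.9519
Node (0,0) S=148.0000: V=(p*·4.6955+(1−p*)·24.1529)/1.19=10.6785; Δ=(4.6955−24.1529)/(217.5600−116.9200)=-0.1933; B=V−Δ·S=39.2922
Self-financing check: at every node Δ·S+B equals the discounted successor values.

(0,0): Delta=-0.1933 Bond=39.2922
(1,0): Delta=-0.4842 Bond=80.7660
(1,1): Delta=-0.0839 Bond=22.9519
(2,0): Delta=-1.0000 Bond=143.7540
(2,1): Delta=-0.2902 Bond=62.7619
(2,2): Delta=-0.0063 Bond=2.4984
(3,0): Delta=-1.0000 Bond=171.0672
(3,1): Delta=-1.0000 Bond=171.0672
(3,2): Delta=-0.0231 Bond=7.2203
(3,3): Delta=0.0000 Bond=0.0000
V0=10.6785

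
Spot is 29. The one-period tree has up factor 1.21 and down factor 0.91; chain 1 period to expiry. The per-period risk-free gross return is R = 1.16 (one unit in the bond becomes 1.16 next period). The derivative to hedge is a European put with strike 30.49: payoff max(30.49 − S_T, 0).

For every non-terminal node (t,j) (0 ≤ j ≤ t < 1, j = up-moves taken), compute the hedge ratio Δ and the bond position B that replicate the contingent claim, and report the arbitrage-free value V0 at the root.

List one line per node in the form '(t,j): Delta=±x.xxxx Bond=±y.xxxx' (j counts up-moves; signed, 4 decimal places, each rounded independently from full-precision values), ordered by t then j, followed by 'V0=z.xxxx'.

(0,0): Delta=-0.4713 Bond=14.2557
V0=0.5891

Under the risk-neutral measure, an up-move has probability p* = (R−d)/(u−d) = 0.8333 and values discount at R = 1.16.
Terminal values V(1,·): V(1,0)=4.1000, V(1,1)=0.0000
Node (0,0) S=29.0000: V=(p*·0.0000+(1−p*)·4.1000)/1.16=0.5891; Δ=(0.0000−4.1000)/(35.0900−26.3900)=-0.4713; B=V−Δ·S=14.2557
The time-0 hedge costs 0.5891, which is the no-arbitrage price.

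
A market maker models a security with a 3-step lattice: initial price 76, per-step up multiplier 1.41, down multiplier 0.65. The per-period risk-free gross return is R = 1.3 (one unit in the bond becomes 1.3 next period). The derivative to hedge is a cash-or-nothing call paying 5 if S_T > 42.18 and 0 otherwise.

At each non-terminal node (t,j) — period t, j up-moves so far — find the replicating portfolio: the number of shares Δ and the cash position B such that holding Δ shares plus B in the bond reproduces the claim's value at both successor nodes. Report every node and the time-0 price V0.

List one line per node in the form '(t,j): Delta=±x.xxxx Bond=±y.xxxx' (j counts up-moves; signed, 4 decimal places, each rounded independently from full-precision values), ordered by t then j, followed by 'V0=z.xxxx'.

(0,0): Delta=0.0011 Bond=2.1874
(1,0): Delta=0.0148 Bond=2.1641
(1,1): Delta=0.0000 Bond=2.9586
(2,0): Delta=0.2049 Bond=-3.2895
(2,1): Delta=0.0000 Bond=3.8462
(2,2): Delta=0.0000 Bond=3.8462
V0=2.2689

No-arbitrage ⇒ martingale measure with p* = (R−d)/(u−d) = 0.8553.
At expiry t=3: V(3,0)=0.0000, V(3,1)=5.0000, V(3,2)=5.0000, V(3,3)=5.0000
Node (2,0) S=32.1100: V=(p*·5.0000+(1−p*)·0.0000)/1.3=3.2895; Δ=(5.0000−0.0000)/(45.2751−20.8715)=0.2049; B=V−Δ·S=-3.2895
Node (2,1) S=69.6540: V=(p*·5.0000+(1−p*)·5.0000)/1.3=3.8462; Δ=(5.0000−5.0000)/(98.2121−45.2751)=0.0000; B=V−Δ·S=3.8462
Node (2,2) S=151.0956: V=(p*·5.0000+(1−p*)·5.0000)/1.3=3.8462; Δ=(5.0000−5.0000)/(213.0448−98.2121)=0.0000; B=V−Δ·S=3.8462
Node (1,0) S=49.4000: V=(p*·3.8462+(1−p*)·3.2895)/1.3=2.8966; Δ=(3.8462−3.2895)/(69.6540−32.1100)=0.0148; B=V−Δ·S=2.1641
Node (1,1) S=107.1600: V=(p*·3.8462+(1−p*)·3.8462)/1.3=2.9586; Δ=(3.8462−3.8462)/(151.0956−69.6540)=0.0000; B=V−Δ·S=2.9586
Node (0,0) S=76.0000: V=(p*·2.9586+(1−p*)·2.8966)/1.3=2.2689; Δ=(2.9586−2.8966)/(107.1600−49.4000)=0.0011; B=V−Δ·S=2.1874
Self-financing check: at every node Δ·S+B equals the discounted successor values.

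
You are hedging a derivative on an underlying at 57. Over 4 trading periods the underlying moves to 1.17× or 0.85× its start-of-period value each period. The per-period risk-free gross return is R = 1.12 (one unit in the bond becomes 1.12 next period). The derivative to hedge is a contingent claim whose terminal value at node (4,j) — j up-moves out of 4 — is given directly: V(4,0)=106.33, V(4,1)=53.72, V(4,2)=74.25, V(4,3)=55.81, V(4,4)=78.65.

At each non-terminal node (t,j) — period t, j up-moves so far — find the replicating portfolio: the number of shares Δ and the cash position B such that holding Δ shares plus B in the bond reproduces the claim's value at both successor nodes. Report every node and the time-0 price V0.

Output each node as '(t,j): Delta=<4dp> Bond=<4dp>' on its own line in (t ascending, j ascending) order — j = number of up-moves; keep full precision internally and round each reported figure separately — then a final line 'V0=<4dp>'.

(0,0): Delta=0.3369 Bond=24.8446
(1,0): Delta=-0.4627 Bond=66.5681
(1,1): Delta=0.4445 Bond=20.6514
(2,0): Delta=0.6167 Bond=30.1048
(2,1): Delta=-0.6079 Bond=82.7881
(2,2): Delta=0.5861 Bond=12.0817
(3,0): Delta=-4.6966 Bond=219.7101
(3,1): Delta=1.3315 Bond=-0.7257
(3,2): Delta=-0.8689 Bond=110.0279
(3,3): Delta=0.7818 Bond=-4.3382
V0=44.0490

The replicating-portfolio and risk-neutral prices coincide; use p* = (1.12−0.85)/(1.17−0.85) = 0.8438 for the latter.
Payoff layer (t=4): V(4,0)=106.3300, V(4,1)=53.7200, V(4,2)=74.2500, V(4,3)=55.8100, V(4,4)=78.6500
  t=3,j=0: stock 35.0051 → up 40.9560 (V=53.7200), down 29.7544 (V=106.3300). Price 55.3039; hedge Δ=-4.6966, bond B=219.7101.
  t=3,j=1: stock 48.1835 → up 56.3747 (V=74.2500), down 40.9560 (V=53.7200). Price 63.4305; hedge Δ=1.3315, bond B=-0.7257.
  t=3,j=2: stock 66.3232 → up 77.5981 (V=55.8100), down 56.3747 (V=74.2500). Price 52.4029; hedge Δ=-0.8689, bond B=110.0279.
  t=3,j=3: stock 91.2919 → up 106.8116 (V=78.6500), down 77.5981 (V=55.8100). Price 67.0368; hedge Δ=0.7818, bond B=-4.3382.
  t=2,j=0: stock 41.1825 → up 48.1835 (V=63.4305), down 35.0051 (V=55.3039). Price 55.5007; hedge Δ=0.6167, bond B=30.1048.
  t=2,j=1: stock 56.6865 → up 66.3232 (V=52.4029), down 48.1835 (V=63.4305). Price 48.3268; hedge Δ=-0.6079, bond B=82.7881.
  t=2,j=2: stock 78.0273 → up 91.2919 (V=67.0368), down 66.3232 (V=52.4029). Price 57.8127; hedge Δ=0.5861, bond B=12.0817.
  t=1,j=0: stock 48.4500 → up 56.6865 (V=48.3268), down 41.1825 (V=55.5007). Price 44.1497; hedge Δ=-0.4627, bond B=66.5681.
  t=1,j=1: stock 66.6900 → up 78.0273 (V=57.8127), down 56.6865 (V=48.3268). Price 50.2951; hedge Δ=0.4445, bond B=20.6514.
  t=0,j=0: stock 57.0000 → up 66.6900 (V=50.2951), down 48.4500 (V=44.1497). Price 44.0490; hedge Δ=0.3369, bond B=24.8446.
Self-financing check: at every node Δ·S+B equals the discounted successor values.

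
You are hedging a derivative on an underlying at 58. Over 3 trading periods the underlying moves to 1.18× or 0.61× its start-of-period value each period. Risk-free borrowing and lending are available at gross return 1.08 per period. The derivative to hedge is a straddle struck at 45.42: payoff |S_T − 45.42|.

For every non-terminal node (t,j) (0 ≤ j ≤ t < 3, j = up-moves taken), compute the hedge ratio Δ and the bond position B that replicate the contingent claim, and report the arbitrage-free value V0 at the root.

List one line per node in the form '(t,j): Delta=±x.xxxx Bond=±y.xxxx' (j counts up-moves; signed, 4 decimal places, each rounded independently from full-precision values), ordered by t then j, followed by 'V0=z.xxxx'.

(0,0): Delta=0.6809 Bond=-14.8622
(1,0): Delta=-0.7090 Bond=33.1254
(1,1): Delta=0.8338 Bond=-26.5143
(2,0): Delta=-1.0000 Bond=42.0556
(2,1): Delta=-0.6770 Bond=34.4393
(2,2): Delta=1.0000 Bond=-42.0556
V0=24.6326

Under the risk-neutral measure, an up-move has probability p* = (R−d)/(u−d) = 0.8246 and values discount at R = 1.08.
Terminal values V(3,·): V(3,0)=32.2551, V(3,1)=19.9535, V(3,2)=3.8431, V(3,3)=49.8759
(2,0): S=21.5818. Δ = (V_up−V_dn)/(S_up−S_dn) = (19.9535−32.2551)/(25.4665−13.1649) = -1.0000. V = [p*·19.9535 + (1−p*)·32.2551]/1.08 = 20.4738. B = V − Δ·S = 42.0556.
(2,1): S=41.7484. Δ = (V_up−V_dn)/(S_up−S_dn) = (3.8431−19.9535)/(49.2631−25.4665) = -0.6770. V = [p*·3.8431 + (1−p*)·19.9535]/1.08 = 6.1755. B = V − Δ·S = 34.4393.
(2,2): S=80.7592. Δ = (V_up−V_dn)/(S_up−S_dn) = (49.8759−3.8431)/(95.2959−49.2631) = 1.0000. V = [p*·49.8759 + (1−p*)·3.8431]/1.08 = 38.7036. B = V − Δ·S = -42.0556.
(1,0): S=35.3800. Δ = (V_up−V_dn)/(S_up−S_dn) = (6.1755−20.4738)/(41.7484−21.5818) = -0.7090. V = [p*·6.1755 + (1−p*)·20.4738]/1.08 = 8.0407. B = V − Δ·S = 33.1254.
(1,1): S=68.4400. Δ = (V_up−V_dn)/(S_up−S_dn) = (38.7036−6.1755)/(80.7592−41.7484) = 0.8338. V = [p*·38.7036 + (1−p*)·6.1755]/1.08 = 30.5527. B = V − Δ·S = -26.5143.
(0,0): S=58.0000. Δ = (V_up−V_dn)/(S_up−S_dn) = (30.5527−8.0407)/(68.4400−35.3800) = 0.6809. V = [p*·30.5527 + (1−p*)·8.0407]/1.08 = 24.6326. B = V − Δ·S = -14.8622.
Self-financing check: at every node Δ·S+B equals the discounted successor values.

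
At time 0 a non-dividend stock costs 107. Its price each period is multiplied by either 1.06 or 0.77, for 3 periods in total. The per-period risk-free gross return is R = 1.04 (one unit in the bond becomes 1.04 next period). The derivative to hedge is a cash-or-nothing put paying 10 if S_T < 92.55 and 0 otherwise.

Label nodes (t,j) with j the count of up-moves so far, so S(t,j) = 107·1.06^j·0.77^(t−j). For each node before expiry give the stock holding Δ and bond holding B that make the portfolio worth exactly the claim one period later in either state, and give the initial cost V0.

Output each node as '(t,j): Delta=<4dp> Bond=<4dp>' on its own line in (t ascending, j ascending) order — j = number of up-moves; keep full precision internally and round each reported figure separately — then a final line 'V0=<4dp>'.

(0,0): Delta=-0.0383 Bond=4.2152
(1,0): Delta=-0.3747 Bond=32.1011
(1,1): Delta=-0.0202 Bond=2.3306
(2,0): Delta=0.0000 Bond=9.6154
(2,1): Delta=-0.3948 Bond=35.1459
(2,2): Delta=0.0000 Bond=0.0000
V0=0.1210

Risk-neutral probability p* = (R−d)/(u−d) = (1.04−0.77)/(1.06−0.77) = 0.9310.
At expiry t=3: V(3,0)=10.0000, V(3,1)=10.0000, V(3,2)=0.0000, V(3,3)=0.0000
Node (2,0) S=63.4403: V=(p*·10.0000+(1−p*)·10.0000)/1.04=9.6154; Δ=(10.0000−10.0000)/(67.2467−48.8490)=0.0000; B=V−Δ·S=9.6154
Node (2,1) S=87.3334: V=(p*·0.0000+(1−p*)·10.0000)/1.04=0.6631; Δ=(0.0000−10.0000)/(92.5734−67.2467)=-0.3948; B=V−Δ·S=35.1459
Node (2,2) S=120.2252: V=(p*·0.0000+(1−p*)·0.0000)/1.04=0.0000; Δ=(0.0000−0.0000)/(127.4387−92.5734)=0.0000; B=V−Δ·S=0.0000
Node (1,0) S=82.3900: V=(p*·0.6631+(1−p*)·9.6154)/1.04=1.2313; Δ=(0.6631−9.6154)/(87.3334−63.4403)=-0.3747; B=V−Δ·S=32.1011
Node (1,1) S=113.4200: V=(p*·0.0000+(1−p*)·0.6631)/1.04=0.0440; Δ=(0.0000−0.6631)/(120.2252−87.3334)=-0.0202; B=V−Δ·S=2.3306
Node (0,0) S=107.0000: V=(p*·0.0440+(1−p*)·1.2313)/1.04=0.1210; Δ=(0.0440−1.2313)/(113.4200−82.3900)=-0.0383; B=V−Δ·S=4.2152
Self-financing check: at every node Δ·S+B equals the discounted successor values.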